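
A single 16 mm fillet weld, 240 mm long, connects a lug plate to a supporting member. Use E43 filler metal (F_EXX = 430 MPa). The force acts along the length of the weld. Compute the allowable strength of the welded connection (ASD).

R_n/Ω ≈ 350 kN

Effective throat t_e = 0.707 × 16 = 11.31 mm.
Total length L = 240 mm; A_we = 11.31 × 240 = 2715 mm².
F_nw = 0.6 F_EXX = 0.6 × 430 = 258 MPa.
R_n = 258 × 2715 × 10⁻³ = 700.4 kN; R_n/Ω = 700.4/2.0 = 350.2 kN.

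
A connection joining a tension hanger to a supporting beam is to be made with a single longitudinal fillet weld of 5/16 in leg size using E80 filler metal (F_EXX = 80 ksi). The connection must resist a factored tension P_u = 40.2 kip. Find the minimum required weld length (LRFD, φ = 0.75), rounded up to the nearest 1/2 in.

Throat t_e = 0.707 × 0.3125 = 0.2209 in.
φr_n = 0.75 × 0.6 × 80 × 0.2209 = 7.954 kip/in.
L_req = P_u / φr_n = 40.2 / 7.954 = 5.054 in total.
Round up → use L = 5.5 in.

L = 5.5 in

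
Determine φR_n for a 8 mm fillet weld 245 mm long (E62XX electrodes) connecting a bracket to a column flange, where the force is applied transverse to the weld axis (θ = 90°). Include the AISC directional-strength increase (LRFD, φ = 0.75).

φR_n ≈ 580 kN

E62XX → F_EXX = 620 MPa.
t_e = 0.707 × 8 = 5.656 mm; A_we = 5.656 × 245 = 1386 mm².
Directional factor: 1.0 + 0.5 sin^1.5(90°) = 1.5.
F_nw = 0.6 × 620 × 1.5 = 558 MPa.
φR_n = 0.75 × 558 × 1386 × 10⁻³ = 579.9 kN.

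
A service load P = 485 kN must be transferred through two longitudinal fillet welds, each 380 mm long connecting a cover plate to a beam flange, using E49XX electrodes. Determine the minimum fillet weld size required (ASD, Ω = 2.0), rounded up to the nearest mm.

w = 7 mm

E49XX → F_EXX = 490 MPa.
Total weld length L = 760 mm.
Required throat t_e = P × Ω / (0.6 F_EXX × L) = 485 × 2.0 / (0.6 × 490 × 760 × 10⁻³) = 4.341 mm.
Required leg w = t_e / 0.707 = 6.14 mm → use 7 mm.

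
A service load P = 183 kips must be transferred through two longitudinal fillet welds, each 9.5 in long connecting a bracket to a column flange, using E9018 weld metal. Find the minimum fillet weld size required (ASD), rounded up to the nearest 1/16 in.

E90XX → F_EXX = 90 ksi.
Total weld length L = 19 in.
Required throat t_e = P × Ω / (0.6 F_EXX × L) = 183 × 2.0 / (0.6 × 90 × 19) = 0.3567 in.
Required leg w = t_e / 0.707 = 0.5046 in → use 9/16 in.

w = 9/16 in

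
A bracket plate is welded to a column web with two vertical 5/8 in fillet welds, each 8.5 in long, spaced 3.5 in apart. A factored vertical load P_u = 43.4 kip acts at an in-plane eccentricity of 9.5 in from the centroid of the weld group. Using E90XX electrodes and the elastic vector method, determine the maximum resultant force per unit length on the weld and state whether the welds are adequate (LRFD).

E90XX → F_EXX = 90 ksi.
Total weld length L_w = 17 in. Treat welds as unit-width lines.
Polar moment about centroid: J = 2[d³/12 + d(b/2)²] = 2[8.5³/12 + 8.5×1.75²] = 154.4 in³.
Direct shear f_v = P/L_w = 43.4 / 17 = 2.553 kip/in (vertical).
Torsion M = P·e = 43.4 × 9.5 = 412.3 kip·in.
Critical point at (x, y) = (1.75, 4.25) from centroid. f_tx = M·y/J = 11.35 kip/in; f_ty = M·x/J = 4.673 kip/in.
Resultant f_max = √[f_tx² + (f_v + f_ty)²] = √[11.35² + (2.553 + 4.673)²] = 13.45 kip/in.
Capacity per unit length: φr_n = 0.75 × 0.6 × 90 × (0.707 × 0.625) = 17.9 kip/in.
13.45 ≤ 17.9 → adequate.

f_max ≈ 13.5 kip/in; adequate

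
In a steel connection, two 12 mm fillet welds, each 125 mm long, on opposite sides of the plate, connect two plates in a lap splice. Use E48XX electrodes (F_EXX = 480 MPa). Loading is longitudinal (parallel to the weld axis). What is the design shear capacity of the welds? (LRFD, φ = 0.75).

Effective throat t_e = 0.707 × 12 = 8.484 mm.
Total length L = 250 mm; A_we = 8.484 × 250 = 2121 mm².
F_nw = 0.6 F_EXX = 0.6 × 480 = 288 MPa.
φR_n = 0.75 × 288 × 2121 × 10⁻³ = 458.1 kN.

φR_n ≈ 458 kN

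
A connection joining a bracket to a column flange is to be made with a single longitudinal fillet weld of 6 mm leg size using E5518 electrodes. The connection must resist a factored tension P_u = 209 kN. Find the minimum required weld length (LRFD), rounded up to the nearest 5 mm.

L = 200 mm

E55XX → F_EXX = 550 MPa.
Throat t_e = 0.707 × 6 = 4.242 mm.
φr_n = 0.75 × 0.6 × 550 × 4.242 × 10⁻³ = 1.05 kN/mm.
L_req = P_u / φr_n = 209 / 1.05 = 199.1 mm total.
Round up → use L = 200 mm.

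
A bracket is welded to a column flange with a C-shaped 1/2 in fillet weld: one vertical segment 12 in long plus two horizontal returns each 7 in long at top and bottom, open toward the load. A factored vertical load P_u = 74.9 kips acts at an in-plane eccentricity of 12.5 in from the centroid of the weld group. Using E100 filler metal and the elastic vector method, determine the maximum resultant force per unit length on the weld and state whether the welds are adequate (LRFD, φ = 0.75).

f_max ≈ 11.5 kip/in; adequate

E100XX → F_EXX = 100 ksi.
Total weld length L_w = 26 in. Treat welds as unit-width lines.
Centroid: x̄ = 2×7×3.5 / 26 = 1.885 in from the vertical weld.
Polar moment about centroid: J = I_x + I_y = [12³/12 + 2×7×6²] + [12×1.885² + 2(7³/12 + 7×1.615²)] = 784.3 in³.
Direct shear f_v = P/L_w = 74.9 / 26 = 2.881 kip/in (vertical).
Torsion M = P·e = 74.9 × 12.5 = 936.25 kip·in.
Critical point at (x, y) = (5.115, 6) from centroid. f_tx = M·y/J = 7.162 kip/in; f_ty = M·x/J = 6.106 kip/in.
Resultant f_max = √[f_tx² + (f_v + f_ty)²] = √[7.162² + (2.881 + 6.106)²] = 11.49 kip/in.
Capacity per unit length: φr_n = 0.75 × 0.6 × 100 × (0.707 × 0.5) = 15.91 kip/in.
11.49 ≤ 15.91 → adequate.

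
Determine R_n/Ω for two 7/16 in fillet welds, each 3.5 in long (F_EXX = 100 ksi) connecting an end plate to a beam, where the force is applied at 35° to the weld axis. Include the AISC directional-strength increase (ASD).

t_e = 0.707 × 0.4375 = 0.3093 in; A_we = 0.3093 × 7 = 2.165 in².
Directional factor: 1.0 + 0.5 sin^1.5(35°) = 1.217.
F_nw = 0.6 × 100 × 1.217 = 73.03 ksi.
R_n/Ω = (73.03 × 2.165) / 2.0 = 79.06 kips.

R_n/Ω ≈ 79.1 kips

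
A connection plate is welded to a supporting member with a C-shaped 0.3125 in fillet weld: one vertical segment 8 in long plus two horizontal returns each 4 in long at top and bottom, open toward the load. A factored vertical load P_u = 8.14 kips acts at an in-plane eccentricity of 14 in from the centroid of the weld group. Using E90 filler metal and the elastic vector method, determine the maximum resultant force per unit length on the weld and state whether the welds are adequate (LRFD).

E90XX → F_EXX = 90 ksi.
Total weld length L_w = 16 in. Treat welds as unit-width lines.
Centroid: x̄ = 2×4×2 / 16 = 1 in from the vertical weld.
Polar moment about centroid: J = I_x + I_y = [8³/12 + 2×4×4²] + [8×1² + 2(4³/12 + 4×1²)] = 197.3 in³.
Direct shear f_v = P/L_w = 8.14 / 16 = 0.5088 kip/in (vertical).
Torsion M = P·e = 8.14 × 14 = 113.96 kip·in.
Critical point at (x, y) = (3, 4) from centroid. f_tx = M·y/J = 2.31 kip/in; f_ty = M·x/J = 1.733 kip/in.
Resultant f_max = √[f_tx² + (f_v + f_ty)²] = √[2.31² + (0.5088 + 1.733)²] = 3.219 kip/in.
Capacity per unit length: φr_n = 0.75 × 0.6 × 90 × (0.707 × 0.3125) = 8.948 kip/in.
3.219 ≤ 8.948 → adequate.

f_max ≈ 3.22 kip/in; adequate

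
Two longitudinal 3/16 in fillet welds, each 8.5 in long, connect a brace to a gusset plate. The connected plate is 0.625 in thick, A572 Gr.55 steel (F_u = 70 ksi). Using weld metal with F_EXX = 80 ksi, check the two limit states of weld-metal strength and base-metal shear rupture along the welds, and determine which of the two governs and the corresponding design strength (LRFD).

φR_n ≈ 81.1 kip (weld metal governs)

t_e = 0.707 × 0.1875 = 0.1326 in; L = 17 in.
Weld metal: φR_n = 0.75 × 0.6 × 80 × 0.1326 × 17 = 81.13 kip.
Base metal (shear rupture): φR_n = 0.75 × 0.6 × 70 × 0.625 × 17 = 334.7 kip.
Governing: weld metal.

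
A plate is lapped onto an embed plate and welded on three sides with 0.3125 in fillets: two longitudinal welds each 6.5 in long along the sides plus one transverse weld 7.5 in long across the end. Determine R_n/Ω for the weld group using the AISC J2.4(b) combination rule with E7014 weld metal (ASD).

R_n/Ω ≈ 103 kip

E70XX → F_EXX = 70 ksi.
t_e = 0.707 × 0.3125 = 0.2209 in.
R_nwl = 0.6 × 70 × 0.2209 × 13 = 120.6 kip (longitudinal, 2 welds).
R_nwt = 0.6 × 70 × 0.2209 × 7.5 = 69.6 kip (transverse, base value).
(i) R_nwl + R_nwt = 190.2 kip; (ii) 0.85 R_nwl + 1.5 R_nwt = 206.9 kip.
R_n = max = 206.9 kip [governs: (ii)]; R_n/Ω = 103.5 kip.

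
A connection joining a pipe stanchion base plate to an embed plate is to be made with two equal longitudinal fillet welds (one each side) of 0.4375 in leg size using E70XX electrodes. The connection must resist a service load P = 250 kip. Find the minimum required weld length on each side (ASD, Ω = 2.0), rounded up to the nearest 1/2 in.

L = 19.5 in on each side

E70XX → F_EXX = 70 ksi.
Throat t_e = 0.707 × 0.4375 = 0.3093 in.
r_n/Ω = (0.6 × 70 × 0.3093) / 2.0 = 6.496 kip/in.
L_req = P / (r_n/Ω) = 250 / 6.496 = 38.49 in total.
Per side: 38.49 / 2 = 19.24 in.
Round up → use L = 19.5 in on each side.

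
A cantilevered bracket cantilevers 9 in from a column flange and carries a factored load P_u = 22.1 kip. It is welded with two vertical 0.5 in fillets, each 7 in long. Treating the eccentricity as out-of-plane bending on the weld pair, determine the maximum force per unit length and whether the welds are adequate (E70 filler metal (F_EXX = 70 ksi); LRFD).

f_max ≈ 12.3 kip/in; NOT adequate

L_w = 2 × 7 = 14 in; section modulus (unit throat) S = 2 × L²/6 = 16.33 in².
Direct shear f_v = P/L_w = 22.1/14 = 1.579 kip/in.
Moment M = P × e = 22.1 × 9 = 198.9 kip·in; bending f_b = M/S = 12.18 kip/in.
f_max = √(f_v² + f_b²) = √(1.579² + 12.18²) = 12.28 kip/in.
φr_n = 0.75 × 0.6 × 70 × (0.707 × 0.5) = 11.14 kip/in → NOT adequate.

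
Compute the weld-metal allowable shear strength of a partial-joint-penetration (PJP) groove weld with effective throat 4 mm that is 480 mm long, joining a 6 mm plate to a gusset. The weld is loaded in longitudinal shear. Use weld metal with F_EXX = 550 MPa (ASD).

Effective throat (given) t_e = 4 mm.
A_we = 4 × 480 = 1920 mm².
F_nw = 0.6 F_EXX = 330 MPa.
R_n/Ω = (330 × 1920) / 2.0 × 10⁻³ = 316.8 kN.

R_n/Ω ≈ 317 kN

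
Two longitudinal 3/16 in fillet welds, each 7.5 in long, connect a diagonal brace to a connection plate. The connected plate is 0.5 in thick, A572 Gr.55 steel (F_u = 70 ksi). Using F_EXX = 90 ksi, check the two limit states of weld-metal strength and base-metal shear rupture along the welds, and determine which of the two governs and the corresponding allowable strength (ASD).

t_e = 0.707 × 0.1875 = 0.1326 in; L = 15 in.
Weld metal: R_n/Ω = (1/2.0) × 0.6 × 90 × 0.1326 × 15 = 53.69 kip.
Base metal (shear rupture): R_n/Ω = (1/2.0) × 0.6 × 70 × 0.5 × 15 = 157.5 kip.
Governing: weld metal.

R_n/Ω ≈ 53.7 kip (weld metal governs)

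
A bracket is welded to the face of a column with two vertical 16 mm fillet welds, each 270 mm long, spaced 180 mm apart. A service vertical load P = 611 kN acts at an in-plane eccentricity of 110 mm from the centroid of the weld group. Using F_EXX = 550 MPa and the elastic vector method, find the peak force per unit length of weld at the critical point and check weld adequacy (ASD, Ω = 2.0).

f_max ≈ 2260 N/mm; NOT adequate

Total weld length L_w = 540 mm. Treat welds as unit-width lines.
Polar moment about centroid: J = 2[d³/12 + d(b/2)²] = 2[270³/12 + 270×90²] = 7654000 mm³.
Direct shear f_v = P/L_w = 611×10³ / 540 = 1131 N/mm (vertical).
Torsion M = P·e = 611×10³ × 110 = 67210000 N·mm.
Critical point at (x, y) = (90, 135) from centroid. f_tx = M·y/J = 1185 N/mm; f_ty = M·x/J = 790.2 N/mm.
Resultant f_max = √[f_tx² + (f_v + f_ty)²] = √[1185² + (1131 + 790.2)²] = 2258 N/mm.
Capacity per unit length: r_n/Ω = (1/2.0) × 0.6 × 550 × (0.707 × 16) = 1866 N/mm.
2258 > 1866 → NOT adequate.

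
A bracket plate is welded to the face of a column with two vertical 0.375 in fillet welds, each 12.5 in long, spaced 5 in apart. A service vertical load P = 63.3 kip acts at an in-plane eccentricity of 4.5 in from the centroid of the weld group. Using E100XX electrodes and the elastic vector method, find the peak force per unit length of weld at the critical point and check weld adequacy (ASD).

E100XX → F_EXX = 100 ksi.
Total weld length L_w = 25 in. Treat welds as unit-width lines.
Polar moment about centroid: J = 2[d³/12 + d(b/2)²] = 2[12.5³/12 + 12.5×2.5²] = 481.8 in³.
Direct shear f_v = P/L_w = 63.3 / 25 = 2.532 kip/in (vertical).
Torsion M = P·e = 63.3 × 4.5 = 284.85 kip·in.
Critical point at (x, y) = (2.5, 6.25) from centroid. f_tx = M·y/J = 3.695 kip/in; f_ty = M·x/J = 1.478 kip/in.
Resultant f_max = √[f_tx² + (f_v + f_ty)²] = √[3.695² + (2.532 + 1.478)²] = 5.453 kip/in.
Capacity per unit length: r_n/Ω = (1/2.0) × 0.6 × 100 × (0.707 × 0.375) = 7.954 kip/in.
5.453 ≤ 7.954 → adequate.

f_max ≈ 5.45 kip/in; adequate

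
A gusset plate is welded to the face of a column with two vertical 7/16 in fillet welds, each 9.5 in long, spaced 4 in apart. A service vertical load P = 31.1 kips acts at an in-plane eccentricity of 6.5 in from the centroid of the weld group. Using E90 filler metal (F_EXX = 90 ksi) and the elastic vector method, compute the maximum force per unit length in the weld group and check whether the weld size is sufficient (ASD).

f_max ≈ 5.6 kip/in; adequate

Total weld length L_w = 19 in. Treat welds as unit-width lines.
Polar moment about centroid: J = 2[d³/12 + d(b/2)²] = 2[9.5³/12 + 9.5×2²] = 218.9 in³.
Direct shear f_v = P/L_w = 31.1 / 19 = 1.637 kip/in (vertical).
Torsion M = P·e = 31.1 × 6.5 = 202.15 kip·in.
Critical point at (x, y) = (2, 4.75) from centroid. f_tx = M·y/J = 4.387 kip/in; f_ty = M·x/J = 1.847 kip/in.
Resultant f_max = √[f_tx² + (f_v + f_ty)²] = √[4.387² + (1.637 + 1.847)²] = 5.602 kip/in.
Capacity per unit length: r_n/Ω = (1/2.0) × 0.6 × 90 × (0.707 × 0.4375) = 8.351 kip/in.
5.602 ≤ 8.351 → adequate.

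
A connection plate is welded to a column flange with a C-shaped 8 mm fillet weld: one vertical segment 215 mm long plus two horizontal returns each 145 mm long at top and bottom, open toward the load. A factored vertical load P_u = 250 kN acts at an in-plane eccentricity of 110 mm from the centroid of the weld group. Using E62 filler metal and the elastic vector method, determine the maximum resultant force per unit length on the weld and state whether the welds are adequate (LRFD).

E62XX → F_EXX = 620 MPa.
Total weld length L_w = 505 mm. Treat welds as unit-width lines.
Centroid: x̄ = 2×145×72.5 / 505 = 41.63 mm from the vertical weld.
Polar moment about centroid: J = I_x + I_y = [215³/12 + 2×145×107.5²] + [215×41.63² + 2(145³/12 + 145×30.87²)] = 5337000 mm³.
Direct shear f_v = P/L_w = 250×10³ / 505 = 495 N/mm (vertical).
Torsion M = P·e = 250×10³ × 110 = 27500000 N·mm.
Critical point at (x, y) = (103.4, 107.5) from centroid. f_tx = M·y/J = 554 N/mm; f_ty = M·x/J = 532.7 N/mm.
Resultant f_max = √[f_tx² + (f_v + f_ty)²] = √[554² + (495 + 532.7)²] = 1167 N/mm.
Capacity per unit length: φr_n = 0.75 × 0.6 × 620 × (0.707 × 8) = 1578 N/mm.
1167 ≤ 1578 → adequate.

f_max ≈ 1170 N/mm; adequate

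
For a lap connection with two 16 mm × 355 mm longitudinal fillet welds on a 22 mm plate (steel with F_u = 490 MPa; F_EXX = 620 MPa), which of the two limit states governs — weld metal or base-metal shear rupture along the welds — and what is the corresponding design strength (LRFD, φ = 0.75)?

t_e = 0.707 × 16 = 11.31 mm; L = 710 mm.
Weld metal: φR_n = 0.75 × 0.6 × 620 × 11.31 × 710 × 10⁻³ = 2241 kN.
Base metal (shear rupture): φR_n = 0.75 × 0.6 × 490 × 22 × 710 × 10⁻³ = 3444 kN.
Governing: weld metal.

φR_n ≈ 2240 kN (weld metal governs)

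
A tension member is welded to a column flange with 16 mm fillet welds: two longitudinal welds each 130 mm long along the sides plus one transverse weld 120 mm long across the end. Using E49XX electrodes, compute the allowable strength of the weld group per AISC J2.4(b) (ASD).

E49XX → F_EXX = 490 MPa.
t_e = 0.707 × 16 = 11.31 mm.
R_nwl = 0.6 × 490 × 11.31 × 260 × 10⁻³ = 864.7 kN (longitudinal, 2 welds).
R_nwt = 0.6 × 490 × 11.31 × 120 × 10⁻³ = 399.1 kN (transverse, base value).
(i) R_nwl + R_nwt = 1264 kN; (ii) 0.85 R_nwl + 1.5 R_nwt = 1334 kN.
R_n = max = 1334 kN [governs: (ii)]; R_n/Ω = 666.8 kN.

R_n/Ω ≈ 667 kN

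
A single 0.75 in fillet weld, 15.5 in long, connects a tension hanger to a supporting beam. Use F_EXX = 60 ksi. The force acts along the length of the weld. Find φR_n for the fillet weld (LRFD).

φR_n ≈ 222 kip

Effective throat t_e = 0.707 × 0.75 = 0.5302 in.
Total length L = 15.5 in; A_we = 0.5302 × 15.5 = 8.219 in².
F_nw = 0.6 F_EXX = 0.6 × 60 = 36 ksi.
φR_n = 0.75 × 36 × 8.219 = 221.9 kip.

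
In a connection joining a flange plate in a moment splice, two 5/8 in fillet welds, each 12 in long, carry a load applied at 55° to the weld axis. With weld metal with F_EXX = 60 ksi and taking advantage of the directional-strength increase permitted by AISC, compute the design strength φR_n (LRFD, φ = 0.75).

φR_n ≈ 392 kip

t_e = 0.707 × 0.625 = 0.4419 in; A_we = 0.4419 × 24 = 10.6 in².
Directional factor: 1.0 + 0.5 sin^1.5(55°) = 1.371.
F_nw = 0.6 × 60 × 1.371 = 49.35 ksi.
φR_n = 0.75 × 49.35 × 10.6 = 392.5 kip.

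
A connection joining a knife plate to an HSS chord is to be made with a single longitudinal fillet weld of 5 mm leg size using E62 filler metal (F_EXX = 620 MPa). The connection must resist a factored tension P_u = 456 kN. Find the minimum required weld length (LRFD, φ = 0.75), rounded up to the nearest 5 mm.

L = 465 mm

Throat t_e = 0.707 × 5 = 3.535 mm.
φr_n = 0.75 × 0.6 × 620 × 3.535 × 10⁻³ = 0.9863 kN/mm.
L_req = P_u / φr_n = 456 / 0.9863 = 462.4 mm total.
Round up → use L = 465 mm.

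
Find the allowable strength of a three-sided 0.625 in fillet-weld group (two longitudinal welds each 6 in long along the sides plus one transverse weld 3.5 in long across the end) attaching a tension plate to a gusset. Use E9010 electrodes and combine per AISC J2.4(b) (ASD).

E90XX → F_EXX = 90 ksi.
t_e = 0.707 × 0.625 = 0.4419 in.
R_nwl = 0.6 × 90 × 0.4419 × 12 = 286.3 kip (longitudinal, 2 welds).
R_nwt = 0.6 × 90 × 0.4419 × 3.5 = 83.51 kip (transverse, base value).
(i) R_nwl + R_nwt = 369.8 kip; (ii) 0.85 R_nwl + 1.5 R_nwt = 368.7 kip.
R_n = max = 369.8 kip [governs: (i)]; R_n/Ω = 184.9 kip.

R_n/Ω ≈ 185 kip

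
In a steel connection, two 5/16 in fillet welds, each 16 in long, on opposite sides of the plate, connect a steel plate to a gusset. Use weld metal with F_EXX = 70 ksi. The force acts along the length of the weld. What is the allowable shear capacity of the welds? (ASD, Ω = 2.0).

Effective throat t_e = 0.707 × 0.3125 = 0.2209 in.
Total length L = 32 in; A_we = 0.2209 × 32 = 7.07 in².
F_nw = 0.6 F_EXX = 0.6 × 70 = 42 ksi.
R_n = 42 × 7.07 = 296.9 kip; R_n/Ω = 296.9/2.0 = 148.5 kip.

R_n/Ω ≈ 148 kip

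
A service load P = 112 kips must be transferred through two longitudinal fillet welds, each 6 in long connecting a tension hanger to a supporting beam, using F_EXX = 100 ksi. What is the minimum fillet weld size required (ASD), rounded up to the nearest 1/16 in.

w = 1/2 in

Total weld length L = 12 in.
Required throat t_e = P × Ω / (0.6 F_EXX × L) = 112 × 2.0 / (0.6 × 100 × 12) = 0.3111 in.
Required leg w = t_e / 0.707 = 0.44 in → use 1/2 in.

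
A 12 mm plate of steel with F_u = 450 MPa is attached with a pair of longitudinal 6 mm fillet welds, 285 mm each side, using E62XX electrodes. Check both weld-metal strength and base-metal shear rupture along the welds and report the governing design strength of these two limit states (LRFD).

φR_n ≈ 675 kN (weld metal governs)

E62XX → F_EXX = 620 MPa.
t_e = 0.707 × 6 = 4.242 mm; L = 570 mm.
Weld metal: φR_n = 0.75 × 0.6 × 620 × 4.242 × 570 × 10⁻³ = 674.6 kN.
Base metal (shear rupture): φR_n = 0.75 × 0.6 × 450 × 12 × 570 × 10⁻³ = 1385 kN.
Governing: weld metal.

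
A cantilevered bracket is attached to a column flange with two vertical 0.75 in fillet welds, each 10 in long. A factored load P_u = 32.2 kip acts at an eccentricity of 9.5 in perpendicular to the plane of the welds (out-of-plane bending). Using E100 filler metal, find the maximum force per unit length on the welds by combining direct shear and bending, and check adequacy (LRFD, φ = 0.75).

E100XX → F_EXX = 100 ksi.
L_w = 2 × 10 = 20 in; section modulus (unit throat) S = 2 × L²/6 = 33.33 in².
Direct shear f_v = P/L_w = 32.2/20 = 1.61 kip/in.
Moment M = P × e = 32.2 × 9.5 = 305.9 kip·in; bending f_b = M/S = 9.177 kip/in.
f_max = √(f_v² + f_b²) = √(1.61² + 9.177²) = 9.317 kip/in.
φr_n = 0.75 × 0.6 × 100 × (0.707 × 0.75) = 23.86 kip/in → adequate.

f_max ≈ 9.32 kip/in; adequate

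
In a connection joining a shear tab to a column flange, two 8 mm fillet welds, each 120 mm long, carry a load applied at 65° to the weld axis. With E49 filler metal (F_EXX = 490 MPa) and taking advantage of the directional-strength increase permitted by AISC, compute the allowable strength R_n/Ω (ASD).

t_e = 0.707 × 8 = 5.656 mm; A_we = 5.656 × 240 = 1357 mm².
Directional factor: 1.0 + 0.5 sin^1.5(65°) = 1.431.
F_nw = 0.6 × 490 × 1.431 = 420.8 MPa.
R_n/Ω = (420.8 × 1357) / 2.0 × 10⁻³ = 285.6 kN.

R_n/Ω ≈ 286 kN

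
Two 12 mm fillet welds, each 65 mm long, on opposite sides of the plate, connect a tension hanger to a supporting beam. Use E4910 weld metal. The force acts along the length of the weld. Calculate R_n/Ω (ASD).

R_n/Ω ≈ 162 kN

E49XX → F_EXX = 490 MPa.
Effective throat t_e = 0.707 × 12 = 8.484 mm.
Total length L = 130 mm; A_we = 8.484 × 130 = 1103 mm².
F_nw = 0.6 F_EXX = 0.6 × 490 = 294 MPa.
R_n = 294 × 1103 × 10⁻³ = 324.3 kN; R_n/Ω = 324.3/2.0 = 162.1 kN.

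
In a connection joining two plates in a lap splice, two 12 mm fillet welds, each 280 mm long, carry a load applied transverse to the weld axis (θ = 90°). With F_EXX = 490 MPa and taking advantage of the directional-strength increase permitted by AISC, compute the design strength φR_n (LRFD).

t_e = 0.707 × 12 = 8.484 mm; A_we = 8.484 × 560 = 4751 mm².
Directional factor: 1.0 + 0.5 sin^1.5(90°) = 1.5.
F_nw = 0.6 × 490 × 1.5 = 441 MPa.
φR_n = 0.75 × 441 × 4751 × 10⁻³ = 1571 kN.

φR_n ≈ 1570 kN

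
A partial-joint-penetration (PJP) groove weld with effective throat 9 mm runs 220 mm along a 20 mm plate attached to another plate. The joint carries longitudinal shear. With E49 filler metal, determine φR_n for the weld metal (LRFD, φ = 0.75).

E49XX → F_EXX = 490 MPa.
Effective throat (given) t_e = 9 mm.
A_we = 9 × 220 = 1980 mm².
F_nw = 0.6 F_EXX = 294 MPa.
φR_n = 0.75 × 294 × 1980 × 10⁻³ = 436.6 kN.

φR_n ≈ 437 kN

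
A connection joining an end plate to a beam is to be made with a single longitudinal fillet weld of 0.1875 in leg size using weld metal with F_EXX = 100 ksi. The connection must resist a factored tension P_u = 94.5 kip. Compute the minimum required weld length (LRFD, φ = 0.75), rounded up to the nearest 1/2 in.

L = 16 in

Throat t_e = 0.707 × 0.1875 = 0.1326 in.
φr_n = 0.75 × 0.6 × 100 × 0.1326 = 5.965 kip/in.
L_req = P_u / φr_n = 94.5 / 5.965 = 15.84 in total.
Round up → use L = 16 in.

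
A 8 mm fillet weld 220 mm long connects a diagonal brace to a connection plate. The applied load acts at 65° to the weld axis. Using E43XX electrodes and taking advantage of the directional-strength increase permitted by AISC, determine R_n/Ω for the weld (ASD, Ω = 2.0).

E43XX → F_EXX = 430 MPa.
t_e = 0.707 × 8 = 5.656 mm; A_we = 5.656 × 220 = 1244 mm².
Directional factor: 1.0 + 0.5 sin^1.5(65°) = 1.431.
F_nw = 0.6 × 430 × 1.431 = 369.3 MPa.
R_n/Ω = (369.3 × 1244) / 2.0 × 10⁻³ = 229.8 kN.

R_n/Ω ≈ 230 kN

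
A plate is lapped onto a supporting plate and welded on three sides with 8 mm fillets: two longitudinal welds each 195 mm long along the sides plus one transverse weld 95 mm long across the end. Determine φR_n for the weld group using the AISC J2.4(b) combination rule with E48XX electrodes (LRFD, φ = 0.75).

E48XX → F_EXX = 480 MPa.
t_e = 0.707 × 8 = 5.656 mm.
R_nwl = 0.6 × 480 × 5.656 × 390 × 10⁻³ = 635.3 kN (longitudinal, 2 welds).
R_nwt = 0.6 × 480 × 5.656 × 95 × 10⁻³ = 154.7 kN (transverse, base value).
(i) R_nwl + R_nwt = 790 kN; (ii) 0.85 R_nwl + 1.5 R_nwt = 772.1 kN.
R_n = max = 790 kN [governs: (i)]; φR_n = 592.5 kN.

φR_n ≈ 593 kN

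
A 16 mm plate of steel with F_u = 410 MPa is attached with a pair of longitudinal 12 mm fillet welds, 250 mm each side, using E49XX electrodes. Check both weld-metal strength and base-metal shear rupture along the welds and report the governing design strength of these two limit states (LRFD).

E49XX → F_EXX = 490 MPa.
t_e = 0.707 × 12 = 8.484 mm; L = 500 mm.
Weld metal: φR_n = 0.75 × 0.6 × 490 × 8.484 × 500 × 10⁻³ = 935.4 kN.
Base metal (shear rupture): φR_n = 0.75 × 0.6 × 410 × 16 × 500 × 10⁻³ = 1476 kN.
Governing: weld metal.

φR_n ≈ 935 kN (weld metal governs)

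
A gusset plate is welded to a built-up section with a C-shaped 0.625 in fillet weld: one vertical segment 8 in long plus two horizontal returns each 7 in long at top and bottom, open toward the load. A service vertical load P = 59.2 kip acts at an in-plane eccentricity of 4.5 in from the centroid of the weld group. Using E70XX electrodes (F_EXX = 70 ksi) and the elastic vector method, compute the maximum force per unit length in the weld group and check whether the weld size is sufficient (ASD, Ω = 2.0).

f_max ≈ 6.59 kip/in; adequate

Total weld length L_w = 22 in. Treat welds as unit-width lines.
Centroid: x̄ = 2×7×3.5 / 22 = 2.227 in from the vertical weld.
Polar moment about centroid: J = I_x + I_y = [8³/12 + 2×7×4²] + [8×2.227² + 2(7³/12 + 7×1.273²)] = 386.2 in³.
Direct shear f_v = P/L_w = 59.2 / 22 = 2.691 kip/in (vertical).
Torsion M = P·e = 59.2 × 4.5 = 266.4 kip·in.
Critical point at (x, y) = (4.773, 4) from centroid. f_tx = M·y/J = 2.759 kip/in; f_ty = M·x/J = 3.292 kip/in.
Resultant f_max = √[f_tx² + (f_v + f_ty)²] = √[2.759² + (2.691 + 3.292)²] = 6.589 kip/in.
Capacity per unit length: r_n/Ω = (1/2.0) × 0.6 × 70 × (0.707 × 0.625) = 9.279 kip/in.
6.589 ≤ 9.279 → adequate.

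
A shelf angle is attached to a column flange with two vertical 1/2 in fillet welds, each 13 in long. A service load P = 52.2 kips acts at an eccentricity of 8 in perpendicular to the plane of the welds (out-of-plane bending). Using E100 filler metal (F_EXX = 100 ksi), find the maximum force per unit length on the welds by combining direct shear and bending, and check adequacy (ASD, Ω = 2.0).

f_max ≈ 7.68 kip/in; adequate

L_w = 2 × 13 = 26 in; section modulus (unit throat) S = 2 × L²/6 = 56.33 in².
Direct shear f_v = P/L_w = 52.2/26 = 2.008 kip/in.
Moment M = P × e = 52.2 × 8 = 417.6 kip·in; bending f_b = M/S = 7.413 kip/in.
f_max = √(f_v² + f_b²) = √(2.008² + 7.413²) = 7.68 kip/in.
r_n/Ω = (1/2.0) × 0.6 × 100 × (0.707 × 0.5) = 10.6 kip/in → adequate.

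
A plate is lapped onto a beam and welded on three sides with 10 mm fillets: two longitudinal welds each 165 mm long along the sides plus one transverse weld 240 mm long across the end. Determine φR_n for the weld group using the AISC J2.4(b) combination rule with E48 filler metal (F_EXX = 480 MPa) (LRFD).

φR_n ≈ 978 kN

t_e = 0.707 × 10 = 7.07 mm.
R_nwl = 0.6 × 480 × 7.07 × 330 × 10⁻³ = 671.9 kN (longitudinal, 2 welds).
R_nwt = 0.6 × 480 × 7.07 × 240 × 10⁻³ = 488.7 kN (transverse, base value).
(i) R_nwl + R_nwt = 1161 kN; (ii) 0.85 R_nwl + 1.5 R_nwt = 1304 kN.
R_n = max = 1304 kN [governs: (ii)]; φR_n = 978.1 kN.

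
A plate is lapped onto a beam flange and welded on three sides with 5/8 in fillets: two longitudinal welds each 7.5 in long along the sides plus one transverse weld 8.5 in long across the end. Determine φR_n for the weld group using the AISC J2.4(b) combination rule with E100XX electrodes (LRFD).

E100XX → F_EXX = 100 ksi.
t_e = 0.707 × 0.625 = 0.4419 in.
R_nwl = 0.6 × 100 × 0.4419 × 15 = 397.7 kips (longitudinal, 2 welds).
R_nwt = 0.6 × 100 × 0.4419 × 8.5 = 225.4 kips (transverse, base value).
(i) R_nwl + R_nwt = 623 kips; (ii) 0.85 R_nwl + 1.5 R_nwt = 676.1 kips.
R_n = max = 676.1 kips [governs: (ii)]; φR_n = 507.1 kips.

φR_n ≈ 507 kips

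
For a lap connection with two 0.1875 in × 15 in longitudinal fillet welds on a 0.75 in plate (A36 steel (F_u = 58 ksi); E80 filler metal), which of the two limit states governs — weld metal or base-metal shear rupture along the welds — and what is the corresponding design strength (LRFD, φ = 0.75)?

E80XX → F_EXX = 80 ksi.
t_e = 0.707 × 0.1875 = 0.1326 in; L = 30 in.
Weld metal: φR_n = 0.75 × 0.6 × 80 × 0.1326 × 30 = 143.2 kip.
Base metal (shear rupture): φR_n = 0.75 × 0.6 × 58 × 0.75 × 30 = 587.2 kip.
Governing: weld metal.

φR_n ≈ 143 kip (weld metal governs)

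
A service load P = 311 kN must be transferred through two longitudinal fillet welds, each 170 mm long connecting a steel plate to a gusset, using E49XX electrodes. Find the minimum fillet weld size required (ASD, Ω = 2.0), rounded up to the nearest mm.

w = 9 mm

E49XX → F_EXX = 490 MPa.
Total weld length L = 340 mm.
Required throat t_e = P × Ω / (0.6 F_EXX × L) = 311 × 2.0 / (0.6 × 490 × 340 × 10⁻³) = 6.222 mm.
Required leg w = t_e / 0.707 = 8.801 mm → use 9 mm.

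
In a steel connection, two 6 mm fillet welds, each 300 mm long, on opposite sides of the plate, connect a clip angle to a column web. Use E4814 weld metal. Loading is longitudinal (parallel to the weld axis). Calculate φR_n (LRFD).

E48XX → F_EXX = 480 MPa.
Effective throat t_e = 0.707 × 6 = 4.242 mm.
Total length L = 600 mm; A_we = 4.242 × 600 = 2545 mm².
F_nw = 0.6 F_EXX = 0.6 × 480 = 288 MPa.
φR_n = 0.75 × 288 × 2545 × 10⁻³ = 549.8 kN.

φR_n ≈ 550 kN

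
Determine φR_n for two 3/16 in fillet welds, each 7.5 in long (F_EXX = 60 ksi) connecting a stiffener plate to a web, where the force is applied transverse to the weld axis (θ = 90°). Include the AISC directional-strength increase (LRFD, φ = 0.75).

t_e = 0.707 × 0.1875 = 0.1326 in; A_we = 0.1326 × 15 = 1.988 in².
Directional factor: 1.0 + 0.5 sin^1.5(90°) = 1.5.
F_nw = 0.6 × 60 × 1.5 = 54 ksi.
φR_n = 0.75 × 54 × 1.988 = 80.53 kips.

φR_n ≈ 80.5 kips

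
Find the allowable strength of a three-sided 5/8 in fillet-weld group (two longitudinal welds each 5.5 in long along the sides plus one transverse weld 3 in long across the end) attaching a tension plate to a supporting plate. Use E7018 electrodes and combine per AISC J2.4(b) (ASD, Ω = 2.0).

R_n/Ω ≈ 130 kip

E70XX → F_EXX = 70 ksi.
t_e = 0.707 × 0.625 = 0.4419 in.
R_nwl = 0.6 × 70 × 0.4419 × 11 = 204.1 kip (longitudinal, 2 welds).
R_nwt = 0.6 × 70 × 0.4419 × 3 = 55.68 kip (transverse, base value).
(i) R_nwl + R_nwt = 259.8 kip; (ii) 0.85 R_nwl + 1.5 R_nwt = 257 kip.
R_n = max = 259.8 kip [governs: (i)]; R_n/Ω = 129.9 kip.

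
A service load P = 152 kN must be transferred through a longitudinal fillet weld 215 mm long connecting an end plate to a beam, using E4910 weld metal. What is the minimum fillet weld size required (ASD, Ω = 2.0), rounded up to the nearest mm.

w = 7 mm

E49XX → F_EXX = 490 MPa.
Total weld length L = 215 mm.
Required throat t_e = P × Ω / (0.6 F_EXX × L) = 152 × 2.0 / (0.6 × 490 × 215 × 10⁻³) = 4.809 mm.
Required leg w = t_e / 0.707 = 6.802 mm → use 7 mm.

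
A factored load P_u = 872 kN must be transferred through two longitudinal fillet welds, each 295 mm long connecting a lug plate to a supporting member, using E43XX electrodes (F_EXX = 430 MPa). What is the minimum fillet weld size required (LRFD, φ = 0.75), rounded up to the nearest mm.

Total weld length L = 590 mm.
Required throat t_e = P_u / (φ × 0.6 F_EXX × L) = 872 / (0.75 × 0.6 × 430 × 590 × 10⁻³) = 7.638 mm.
Required leg w = t_e / 0.707 = 10.8 mm → use 11 mm.

w = 11 mm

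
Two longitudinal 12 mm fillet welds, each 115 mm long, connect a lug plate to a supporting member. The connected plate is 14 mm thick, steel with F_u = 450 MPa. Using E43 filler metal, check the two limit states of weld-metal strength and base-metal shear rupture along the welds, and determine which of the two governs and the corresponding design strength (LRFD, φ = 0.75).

E43XX → F_EXX = 430 MPa.
t_e = 0.707 × 12 = 8.484 mm; L = 230 mm.
Weld metal: φR_n = 0.75 × 0.6 × 430 × 8.484 × 230 × 10⁻³ = 377.6 kN.
Base metal (shear rupture): φR_n = 0.75 × 0.6 × 450 × 14 × 230 × 10⁻³ = 652 kN.
Governing: weld metal.

φR_n ≈ 378 kN (weld metal governs)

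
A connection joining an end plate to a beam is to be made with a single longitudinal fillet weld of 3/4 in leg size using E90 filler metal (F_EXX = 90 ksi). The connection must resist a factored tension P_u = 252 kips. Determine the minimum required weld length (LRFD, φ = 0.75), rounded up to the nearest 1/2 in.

Throat t_e = 0.707 × 0.75 = 0.5302 in.
φr_n = 0.75 × 0.6 × 90 × 0.5302 = 21.48 kips/in.
L_req = P_u / φr_n = 252 / 21.48 = 11.73 in total.
Round up → use L = 12 in.

L = 12 in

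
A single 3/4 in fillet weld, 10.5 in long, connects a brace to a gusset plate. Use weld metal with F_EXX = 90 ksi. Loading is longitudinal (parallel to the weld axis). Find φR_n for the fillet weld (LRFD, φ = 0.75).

φR_n ≈ 225 kip

Effective throat t_e = 0.707 × 0.75 = 0.5302 in.
Total length L = 10.5 in; A_we = 0.5302 × 10.5 = 5.568 in².
F_nw = 0.6 F_EXX = 0.6 × 90 = 54 ksi.
φR_n = 0.75 × 54 × 5.568 = 225.5 kip.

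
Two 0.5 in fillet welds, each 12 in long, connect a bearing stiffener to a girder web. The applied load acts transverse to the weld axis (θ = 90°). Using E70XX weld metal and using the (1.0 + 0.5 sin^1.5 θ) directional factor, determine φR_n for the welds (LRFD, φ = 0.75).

φR_n ≈ 401 kip

E70XX → F_EXX = 70 ksi.
t_e = 0.707 × 0.5 = 0.3535 in; A_we = 0.3535 × 24 = 8.484 in².
Directional factor: 1.0 + 0.5 sin^1.5(90°) = 1.5.
F_nw = 0.6 × 70 × 1.5 = 63 ksi.
φR_n = 0.75 × 63 × 8.484 = 400.9 kip.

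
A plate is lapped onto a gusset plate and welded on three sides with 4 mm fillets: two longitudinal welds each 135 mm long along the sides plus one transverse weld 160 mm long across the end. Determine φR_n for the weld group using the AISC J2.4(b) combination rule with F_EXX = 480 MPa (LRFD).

t_e = 0.707 × 4 = 2.828 mm.
R_nwl = 0.6 × 480 × 2.828 × 270 × 10⁻³ = 219.9 kN (longitudinal, 2 welds).
R_nwt = 0.6 × 480 × 2.828 × 160 × 10⁻³ = 130.3 kN (transverse, base value).
(i) R_nwl + R_nwt = 350.2 kN; (ii) 0.85 R_nwl + 1.5 R_nwt = 382.4 kN.
R_n = max = 382.4 kN [governs: (ii)]; φR_n = 286.8 kN.

φR_n ≈ 287 kN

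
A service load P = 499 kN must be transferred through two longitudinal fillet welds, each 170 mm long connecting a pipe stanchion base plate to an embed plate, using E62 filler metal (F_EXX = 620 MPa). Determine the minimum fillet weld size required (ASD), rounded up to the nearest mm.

Total weld length L = 340 mm.
Required throat t_e = P × Ω / (0.6 F_EXX × L) = 499 × 2.0 / (0.6 × 620 × 340 × 10⁻³) = 7.891 mm.
Required leg w = t_e / 0.707 = 11.16 mm → use 12 mm.

w = 12 mm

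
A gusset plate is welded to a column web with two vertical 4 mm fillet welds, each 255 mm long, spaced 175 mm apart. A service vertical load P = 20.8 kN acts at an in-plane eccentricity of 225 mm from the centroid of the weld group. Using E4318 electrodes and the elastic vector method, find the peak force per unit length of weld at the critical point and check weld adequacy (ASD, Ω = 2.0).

E43XX → F_EXX = 430 MPa.
Total weld length L_w = 510 mm. Treat welds as unit-width lines.
Polar moment about centroid: J = 2[d³/12 + d(b/2)²] = 2[255³/12 + 255×87.5²] = 6668000 mm³.
Direct shear f_v = P/L_w = 20.8×10³ / 510 = 40.78 N/mm (vertical).
Torsion M = P·e = 20.8×10³ × 225 = 4680000 N·mm.
Critical point at (x, y) = (87.5, 127.5) from centroid. f_tx = M·y/J = 89.48 N/mm; f_ty = M·x/J = 61.41 N/mm.
Resultant f_max = √[f_tx² + (f_v + f_ty)²] = √[89.48² + (40.78 + 61.41)²] = 135.8 N/mm.
Capacity per unit length: r_n/Ω = (1/2.0) × 0.6 × 430 × (0.707 × 4) = 364.8 N/mm.
135.8 ≤ 364.8 → adequate.

f_max ≈ 136 N/mm; adequate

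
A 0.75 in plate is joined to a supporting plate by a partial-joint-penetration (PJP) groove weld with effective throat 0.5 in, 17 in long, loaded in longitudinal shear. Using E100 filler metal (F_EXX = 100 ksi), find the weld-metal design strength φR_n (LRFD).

φR_n ≈ 382 kip

Effective throat (given) t_e = 0.5 in.
A_we = 0.5 × 17 = 8.5 in².
F_nw = 0.6 F_EXX = 60 ksi.
φR_n = 0.75 × 60 × 8.5 = 382.5 kip.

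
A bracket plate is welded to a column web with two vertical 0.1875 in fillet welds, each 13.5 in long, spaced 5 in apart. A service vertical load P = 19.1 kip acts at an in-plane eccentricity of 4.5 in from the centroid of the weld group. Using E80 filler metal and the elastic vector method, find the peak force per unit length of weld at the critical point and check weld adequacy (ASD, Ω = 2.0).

f_max ≈ 1.47 kip/in; adequate

E80XX → F_EXX = 80 ksi.
Total weld length L_w = 27 in. Treat welds as unit-width lines.
Polar moment about centroid: J = 2[d³/12 + d(b/2)²] = 2[13.5³/12 + 13.5×2.5²] = 578.8 in³.
Direct shear f_v = P/L_w = 19.1 / 27 = 0.7074 kip/in (vertical).
Torsion M = P·e = 19.1 × 4.5 = 85.95 kip·in.
Critical point at (x, y) = (2.5, 6.75) from centroid. f_tx = M·y/J = 1.002 kip/in; f_ty = M·x/J = 0.3712 kip/in.
Resultant f_max = √[f_tx² + (f_v + f_ty)²] = √[1.002² + (0.7074 + 0.3712)²] = 1.472 kip/in.
Capacity per unit length: r_n/Ω = (1/2.0) × 0.6 × 80 × (0.707 × 0.1875) = 3.181 kip/in.
1.472 ≤ 3.181 → adequate.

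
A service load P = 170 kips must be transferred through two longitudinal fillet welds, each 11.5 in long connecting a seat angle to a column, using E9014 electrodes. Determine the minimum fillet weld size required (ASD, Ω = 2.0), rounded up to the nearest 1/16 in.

w = 7/16 in

E90XX → F_EXX = 90 ksi.
Total weld length L = 23 in.
Required throat t_e = P × Ω / (0.6 F_EXX × L) = 170 × 2.0 / (0.6 × 90 × 23) = 0.2738 in.
Required leg w = t_e / 0.707 = 0.3872 in → use 7/16 in.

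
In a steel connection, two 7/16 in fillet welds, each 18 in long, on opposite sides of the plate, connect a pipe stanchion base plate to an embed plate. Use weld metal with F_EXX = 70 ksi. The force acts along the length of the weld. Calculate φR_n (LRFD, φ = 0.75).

φR_n ≈ 351 kips

Effective throat t_e = 0.707 × 0.4375 = 0.3093 in.
Total length L = 36 in; A_we = 0.3093 × 36 = 11.14 in².
F_nw = 0.6 F_EXX = 0.6 × 70 = 42 ksi.
φR_n = 0.75 × 42 × 11.14 = 350.8 kips.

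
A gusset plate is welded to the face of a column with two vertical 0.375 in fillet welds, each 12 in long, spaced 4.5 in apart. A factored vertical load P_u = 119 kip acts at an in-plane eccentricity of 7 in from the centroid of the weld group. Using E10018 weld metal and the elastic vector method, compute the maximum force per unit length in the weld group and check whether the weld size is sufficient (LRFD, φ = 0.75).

E100XX → F_EXX = 100 ksi.
Total weld length L_w = 24 in. Treat welds as unit-width lines.
Polar moment about centroid: J = 2[d³/12 + d(b/2)²] = 2[12³/12 + 12×2.25²] = 409.5 in³.
Direct shear f_v = P/L_w = 119 / 24 = 4.958 kip/in (vertical).
Torsion M = P·e = 119 × 7 = 833 kip·in.
Critical point at (x, y) = (2.25, 6) from centroid. f_tx = M·y/J = 12.21 kip/in; f_ty = M·x/J = 4.577 kip/in.
Resultant f_max = √[f_tx² + (f_v + f_ty)²] = √[12.21² + (4.958 + 4.577)²] = 15.49 kip/in.
Capacity per unit length: φr_n = 0.75 × 0.6 × 100 × (0.707 × 0.375) = 11.93 kip/in.
15.49 > 11.93 → NOT adequate.

f_max ≈ 15.5 kip/in; NOT adequate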